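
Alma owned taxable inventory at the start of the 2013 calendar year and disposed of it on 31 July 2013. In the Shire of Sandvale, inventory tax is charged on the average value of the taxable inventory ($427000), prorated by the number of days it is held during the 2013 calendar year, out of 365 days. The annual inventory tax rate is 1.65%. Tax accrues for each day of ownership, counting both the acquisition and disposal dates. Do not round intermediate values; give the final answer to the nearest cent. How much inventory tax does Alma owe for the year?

$4092.18

Days held (1 January – 31 July 2013): 212 out of 365
Tax = $427000 × 1.65% × 212/365 = $4092.1808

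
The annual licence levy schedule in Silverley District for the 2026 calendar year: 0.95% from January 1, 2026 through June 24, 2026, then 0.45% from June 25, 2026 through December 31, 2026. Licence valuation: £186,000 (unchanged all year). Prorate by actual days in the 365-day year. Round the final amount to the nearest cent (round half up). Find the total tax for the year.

January 1 – June 24, 2026: 175 days at 0.95% → £186,000 × 0.95% × 175/365 = £847.1918
June 25 – December 31, 2026: 190 days at 0.45% → £186,000 × 0.45% × 190/365 = £435.6986
Total = £1,282.8904

£1,282.89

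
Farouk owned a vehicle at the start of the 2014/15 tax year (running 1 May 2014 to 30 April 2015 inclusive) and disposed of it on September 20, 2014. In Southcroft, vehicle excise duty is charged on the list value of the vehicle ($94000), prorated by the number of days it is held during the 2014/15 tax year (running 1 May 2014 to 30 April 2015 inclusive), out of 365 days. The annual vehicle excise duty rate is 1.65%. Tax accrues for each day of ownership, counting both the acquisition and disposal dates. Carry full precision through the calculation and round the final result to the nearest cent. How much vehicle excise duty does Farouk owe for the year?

Days held (May 1 – September 20, 2014): 143 out of 365
Tax = $94000 × 1.65% × 143/365 = $607.6521

$607.65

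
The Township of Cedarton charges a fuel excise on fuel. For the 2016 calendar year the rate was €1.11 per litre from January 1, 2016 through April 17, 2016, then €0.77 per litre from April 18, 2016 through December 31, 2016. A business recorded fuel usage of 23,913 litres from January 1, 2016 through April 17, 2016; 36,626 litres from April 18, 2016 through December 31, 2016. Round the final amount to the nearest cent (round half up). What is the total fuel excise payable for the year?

€54745.45

January 1 – April 17, 2016: 23,913 litres at €1.11/litre → €26543.43
April 18 – December 31, 2016: 36,626 litres at €0.77/litre → €28202.02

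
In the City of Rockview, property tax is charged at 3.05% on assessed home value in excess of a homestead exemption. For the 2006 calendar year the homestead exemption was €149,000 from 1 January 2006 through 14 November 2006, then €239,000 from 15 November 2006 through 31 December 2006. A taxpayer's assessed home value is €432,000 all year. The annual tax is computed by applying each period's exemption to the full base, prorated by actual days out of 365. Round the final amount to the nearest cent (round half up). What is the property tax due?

€8,278.03

1 January – 14 November 2006: 318 days, exemption €149,000 → (€432,000 − €149,000) × 3.05% × 318/365 = €7,520.0466
15 November – 31 December 2006: 47 days, exemption €239,000 → (€432,000 − €239,000) × 3.05% × 47/365 = €757.9877
Total = €8,278.0342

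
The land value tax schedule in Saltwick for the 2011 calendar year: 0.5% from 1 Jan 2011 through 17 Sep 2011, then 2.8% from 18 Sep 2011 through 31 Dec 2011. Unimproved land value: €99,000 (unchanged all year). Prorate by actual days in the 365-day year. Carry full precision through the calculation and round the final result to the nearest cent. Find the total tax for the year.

€1,150.03

1 Jan – 17 Sep 2011: 260 days at 0.5% → €99,000 × 0.5% × 260/365 = €352.6027
18 Sep – 31 Dec 2011: 105 days at 2.8% → €99,000 × 2.8% × 105/365 = €797.4247
Total = €1,150.0274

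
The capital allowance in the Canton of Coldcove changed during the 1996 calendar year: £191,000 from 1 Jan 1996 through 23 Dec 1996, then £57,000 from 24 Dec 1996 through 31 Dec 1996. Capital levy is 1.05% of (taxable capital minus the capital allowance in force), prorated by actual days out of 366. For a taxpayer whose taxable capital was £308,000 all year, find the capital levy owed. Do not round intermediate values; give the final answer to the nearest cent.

1 Jan – 23 Dec 1996: 358 days, exemption £191,000 → (£308,000 − £191,000) × 1.05% × 358/366 = £1,201.6475
24 Dec – 31 Dec 1996: 8 days, exemption £57,000 → (£308,000 − £57,000) × 1.05% × 8/366 = £57.6066
Total = £1,259.2541

£1,259.25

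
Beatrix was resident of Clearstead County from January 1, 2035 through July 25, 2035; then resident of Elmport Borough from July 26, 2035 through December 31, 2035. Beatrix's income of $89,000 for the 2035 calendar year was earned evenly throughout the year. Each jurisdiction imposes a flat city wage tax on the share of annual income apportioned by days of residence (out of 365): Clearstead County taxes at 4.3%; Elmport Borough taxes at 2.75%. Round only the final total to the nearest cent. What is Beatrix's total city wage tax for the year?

$3,226.07

Clearstead County, January 1 – July 25, 2035: 206 days → $89,000 × 4.3% × 206/365 = $2,159.8959
Elmport Borough, July 26 – December 31, 2035: 159 days → $89,000 × 2.75% × 159/365 = $1,066.1712
Total = $3,226.0671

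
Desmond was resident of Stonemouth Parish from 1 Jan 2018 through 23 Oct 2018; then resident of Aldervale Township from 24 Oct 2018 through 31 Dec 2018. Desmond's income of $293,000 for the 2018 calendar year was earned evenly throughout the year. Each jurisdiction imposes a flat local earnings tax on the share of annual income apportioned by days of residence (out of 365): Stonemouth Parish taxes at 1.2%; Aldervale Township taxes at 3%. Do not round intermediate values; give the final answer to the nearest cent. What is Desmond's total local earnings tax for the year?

$4,513.00

Stonemouth Parish, 1 Jan – 23 Oct 2018: 296 days → $293,000 × 1.2% × 296/365 = $2,851.3315
Aldervale Township, 24 Oct – 31 Dec 2018: 69 days → $293,000 × 3% × 69/365 = $1,661.6712
Total = $4,513.0027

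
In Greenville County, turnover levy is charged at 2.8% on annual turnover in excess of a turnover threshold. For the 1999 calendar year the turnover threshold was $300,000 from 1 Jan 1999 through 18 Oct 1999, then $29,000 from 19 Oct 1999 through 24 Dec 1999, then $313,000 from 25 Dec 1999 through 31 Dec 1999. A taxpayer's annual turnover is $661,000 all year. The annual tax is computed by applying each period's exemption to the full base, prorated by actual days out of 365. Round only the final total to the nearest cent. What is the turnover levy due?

1 Jan – 18 Oct 1999: 291 days, exemption $300,000 → ($661,000 − $300,000) × 2.8% × 291/365 = $8,058.7068
19 Oct – 24 Dec 1999: 67 days, exemption $29,000 → ($661,000 − $29,000) × 2.8% × 67/365 = $3,248.3068
25 Dec – 31 Dec 1999: 7 days, exemption $313,000 → ($661,000 − $313,000) × 2.8% × 7/365 = $186.8712
Total = $11,493.8849

$11,493.88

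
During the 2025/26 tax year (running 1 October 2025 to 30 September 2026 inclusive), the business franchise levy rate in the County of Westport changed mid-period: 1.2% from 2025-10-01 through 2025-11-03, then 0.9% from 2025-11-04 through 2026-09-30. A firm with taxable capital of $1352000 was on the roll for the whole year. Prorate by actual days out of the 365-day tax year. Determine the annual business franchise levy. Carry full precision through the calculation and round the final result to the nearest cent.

$12545.82

2025-10-01 to 2025-11-03: 34 days at 1.2% → $1352000 × 1.2% × 34/365 = $1511.2767
2025-11-04 to 2026-09-30: 331 days at 0.9% → $1352000 × 0.9% × 331/365 = $11034.5425
Total = $12545.8192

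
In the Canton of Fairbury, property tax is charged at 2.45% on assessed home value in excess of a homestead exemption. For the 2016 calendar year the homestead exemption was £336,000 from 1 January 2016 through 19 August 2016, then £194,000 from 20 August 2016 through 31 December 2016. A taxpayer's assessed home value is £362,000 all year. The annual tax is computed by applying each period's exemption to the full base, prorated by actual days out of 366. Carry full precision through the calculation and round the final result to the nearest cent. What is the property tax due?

1 January – 19 August 2016: 232 days, exemption £336,000 → (£362,000 − £336,000) × 2.45% × 232/366 = £403.7814
20 August – 31 December 2016: 134 days, exemption £194,000 → (£362,000 − £194,000) × 2.45% × 134/366 = £1,506.9508
Total = £1,910.7322

£1,910.73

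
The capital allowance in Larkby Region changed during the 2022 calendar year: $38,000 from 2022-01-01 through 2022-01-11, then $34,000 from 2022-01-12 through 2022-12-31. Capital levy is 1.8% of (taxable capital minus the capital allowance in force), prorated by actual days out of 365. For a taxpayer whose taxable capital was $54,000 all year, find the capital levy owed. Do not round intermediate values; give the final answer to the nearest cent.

2022-01-01 to 2022-01-11: 11 days, exemption $38,000 → ($54,000 − $38,000) × 1.8% × 11/365 = $8.6795
2022-01-12 to 2022-12-31: 354 days, exemption $34,000 → ($54,000 − $34,000) × 1.8% × 354/365 = $349.1507
Total = $357.8301

$357.83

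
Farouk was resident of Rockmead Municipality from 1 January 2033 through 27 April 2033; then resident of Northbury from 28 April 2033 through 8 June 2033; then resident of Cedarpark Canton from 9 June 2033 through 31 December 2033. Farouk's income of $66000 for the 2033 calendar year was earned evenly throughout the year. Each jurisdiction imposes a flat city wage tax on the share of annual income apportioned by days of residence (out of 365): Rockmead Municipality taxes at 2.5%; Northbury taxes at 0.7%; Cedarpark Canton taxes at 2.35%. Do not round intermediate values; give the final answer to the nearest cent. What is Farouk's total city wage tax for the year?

Rockmead Municipality, 1 January – 27 April 2033: 117 days → $66000 × 2.5% × 117/365 = $528.9041
Northbury, 28 April – 8 June 2033: 42 days → $66000 × 0.7% × 42/365 = $53.1616
Cedarpark Canton, 9 June – 31 December 2033: 206 days → $66000 × 2.35% × 206/365 = $875.3589
Total = $1457.4247

$1457.42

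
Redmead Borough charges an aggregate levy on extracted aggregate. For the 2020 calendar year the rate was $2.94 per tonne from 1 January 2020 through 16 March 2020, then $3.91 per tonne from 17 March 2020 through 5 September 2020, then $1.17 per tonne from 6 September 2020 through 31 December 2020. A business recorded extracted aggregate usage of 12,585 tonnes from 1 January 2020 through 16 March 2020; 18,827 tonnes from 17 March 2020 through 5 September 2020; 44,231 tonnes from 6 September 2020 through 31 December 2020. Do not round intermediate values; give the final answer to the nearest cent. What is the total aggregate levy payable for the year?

1 January – 16 March 2020: 12,585 tonnes at $2.94/tonne → $36,999.90
17 March – 5 September 2020: 18,827 tonnes at $3.91/tonne → $73,613.57
6 September – 31 December 2020: 44,231 tonnes at $1.17/tonne → $51,750.27

$162,363.74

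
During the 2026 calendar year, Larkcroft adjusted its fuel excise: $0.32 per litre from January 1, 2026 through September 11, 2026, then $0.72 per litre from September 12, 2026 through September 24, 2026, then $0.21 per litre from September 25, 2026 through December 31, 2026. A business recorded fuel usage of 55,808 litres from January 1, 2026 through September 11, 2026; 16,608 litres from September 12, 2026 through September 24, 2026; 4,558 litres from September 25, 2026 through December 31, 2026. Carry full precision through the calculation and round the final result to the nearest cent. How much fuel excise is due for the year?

$30,773.50

January 1 – September 11, 2026: 55,808 litres at $0.32/litre → $17,858.56
September 12 – September 24, 2026: 16,608 litres at $0.72/litre → $11,957.76
September 25 – December 31, 2026: 4,558 litres at $0.21/litre → $957.18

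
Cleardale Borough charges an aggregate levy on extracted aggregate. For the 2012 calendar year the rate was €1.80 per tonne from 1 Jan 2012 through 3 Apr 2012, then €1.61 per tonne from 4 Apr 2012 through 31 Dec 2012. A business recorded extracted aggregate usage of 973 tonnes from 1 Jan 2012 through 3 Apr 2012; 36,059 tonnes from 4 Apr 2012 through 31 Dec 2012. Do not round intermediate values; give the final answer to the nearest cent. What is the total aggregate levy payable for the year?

€59,806.39

1 Jan – 3 Apr 2012: 973 tonnes at €1.80/tonne → €1,751.40
4 Apr – 31 Dec 2012: 36,059 tonnes at €1.61/tonne → €58,054.99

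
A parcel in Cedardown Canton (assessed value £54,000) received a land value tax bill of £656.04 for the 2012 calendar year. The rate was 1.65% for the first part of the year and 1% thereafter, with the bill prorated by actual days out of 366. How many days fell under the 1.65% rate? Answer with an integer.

Let d = days at the first rate; then 366 − d days at the second rate.
£54,000 × [1.65%·d + 1%·(366−d)] / 366 = £656.04
Solving gives d = 121, so the new rate took effect on 1 May 2012.

121 days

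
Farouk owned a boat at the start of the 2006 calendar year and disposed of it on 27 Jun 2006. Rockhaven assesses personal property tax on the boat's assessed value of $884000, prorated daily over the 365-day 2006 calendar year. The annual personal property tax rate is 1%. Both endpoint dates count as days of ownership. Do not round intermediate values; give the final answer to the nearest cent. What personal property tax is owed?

$4311.01

Days held (1 Jan – 27 Jun 2006): 178 out of 365
Tax = $884000 × 1% × 178/365 = $4311.0137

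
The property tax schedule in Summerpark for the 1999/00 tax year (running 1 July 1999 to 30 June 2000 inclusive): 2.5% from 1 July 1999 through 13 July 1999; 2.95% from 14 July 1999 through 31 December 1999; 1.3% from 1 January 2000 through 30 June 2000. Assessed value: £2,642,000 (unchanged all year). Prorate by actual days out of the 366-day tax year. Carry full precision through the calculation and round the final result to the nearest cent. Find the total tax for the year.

1 July – 13 July 1999: 13 days at 2.5% → £2,642,000 × 2.5% × 13/366 = £2,346.0383
14 July – 31 December 1999: 171 days at 2.95% → £2,642,000 × 2.95% × 171/366 = £36,414.1230
1 January – 30 June 2000: 182 days at 1.3% → £2,642,000 × 1.3% × 182/366 = £17,079.1585
Total = £55,839.3197

£55,839.32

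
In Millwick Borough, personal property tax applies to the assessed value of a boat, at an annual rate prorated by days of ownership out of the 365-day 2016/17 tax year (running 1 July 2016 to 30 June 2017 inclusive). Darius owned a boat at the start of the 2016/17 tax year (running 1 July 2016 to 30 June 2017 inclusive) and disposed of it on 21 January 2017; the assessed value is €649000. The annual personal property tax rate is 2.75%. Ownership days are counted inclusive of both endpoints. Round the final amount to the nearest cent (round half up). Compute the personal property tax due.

Days held (1 July 2016 – 21 January 2017): 205 out of 365
Tax = €649000 × 2.75% × 205/365 = €10023.9384

€10023.94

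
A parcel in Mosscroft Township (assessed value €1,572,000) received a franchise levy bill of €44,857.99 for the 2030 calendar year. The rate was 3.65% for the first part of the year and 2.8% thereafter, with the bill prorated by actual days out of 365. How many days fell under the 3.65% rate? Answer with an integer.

Let d = days at the first rate; then 365 − d days at the second rate.
€1,572,000 × [3.65%·d + 2.8%·(365−d)] / 365 = €44,857.99
Solving gives d = 23, so the new rate took effect on January 24, 2030.

23 days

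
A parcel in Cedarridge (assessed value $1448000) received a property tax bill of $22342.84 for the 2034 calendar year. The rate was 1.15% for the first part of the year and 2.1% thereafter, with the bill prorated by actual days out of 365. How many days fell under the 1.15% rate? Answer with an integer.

214 days

Let d = days at the first rate; then 365 − d days at the second rate.
$1448000 × [1.15%·d + 2.1%·(365−d)] / 365 = $22342.84
Solving gives d = 214, so the new rate took effect on 3 Aug 2034.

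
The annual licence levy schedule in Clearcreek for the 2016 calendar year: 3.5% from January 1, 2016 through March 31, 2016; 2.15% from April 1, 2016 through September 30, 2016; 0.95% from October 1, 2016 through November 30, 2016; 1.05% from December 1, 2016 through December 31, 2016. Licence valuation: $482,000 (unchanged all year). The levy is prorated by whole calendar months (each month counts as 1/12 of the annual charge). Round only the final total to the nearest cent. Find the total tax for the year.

$10,583.92

January 1 – March 31, 2016: 3 months at 3.5% → $482,000 × 3.5% × 3/12 = $4,217.5000
April 1 – September 30, 2016: 6 months at 2.15% → $482,000 × 2.15% × 6/12 = $5,181.5000
October 1 – November 30, 2016: 2 months at 0.95% → $482,000 × 0.95% × 2/12 = $763.1667
December 1 – December 31, 2016: 1 month at 1.05% → $482,000 × 1.05% × 1/12 = $421.7500
Total = $10,583.9167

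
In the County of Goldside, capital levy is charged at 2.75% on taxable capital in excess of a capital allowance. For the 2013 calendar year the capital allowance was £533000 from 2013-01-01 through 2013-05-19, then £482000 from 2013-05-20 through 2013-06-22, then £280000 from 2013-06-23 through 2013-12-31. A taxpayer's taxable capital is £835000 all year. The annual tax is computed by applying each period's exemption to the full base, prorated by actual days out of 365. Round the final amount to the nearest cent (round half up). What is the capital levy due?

£12095.48

2013-01-01 to 2013-05-19: 139 days, exemption £533000 → (£835000 − £533000) × 2.75% × 139/365 = £3162.7260
2013-05-20 to 2013-06-22: 34 days, exemption £482000 → (£835000 − £482000) × 2.75% × 34/365 = £904.2603
2013-06-23 to 2013-12-31: 192 days, exemption £280000 → (£835000 − £280000) × 2.75% × 192/365 = £8028.4932
Total = £12095.4795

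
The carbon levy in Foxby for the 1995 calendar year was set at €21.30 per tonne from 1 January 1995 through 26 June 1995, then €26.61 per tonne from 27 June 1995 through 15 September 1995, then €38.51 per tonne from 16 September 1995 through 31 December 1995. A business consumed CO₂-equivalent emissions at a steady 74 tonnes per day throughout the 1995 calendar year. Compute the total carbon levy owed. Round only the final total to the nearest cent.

1 January – 26 June 1995: 177 days × 74 tonnes/day = 13,098 tonnes at €21.30/tonne → €278,987.40
27 June – 15 September 1995: 81 days × 74 tonnes/day = 5,994 tonnes at €26.61/tonne → €159,500.34
16 September – 31 December 1995: 107 days × 74 tonnes/day = 7,918 tonnes at €38.51/tonne → €304,922.18

€743,409.92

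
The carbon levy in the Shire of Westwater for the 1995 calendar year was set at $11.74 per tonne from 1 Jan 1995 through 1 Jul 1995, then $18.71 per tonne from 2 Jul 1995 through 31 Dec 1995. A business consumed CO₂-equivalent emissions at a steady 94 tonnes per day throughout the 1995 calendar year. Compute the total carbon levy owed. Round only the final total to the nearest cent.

$522,697.34

1 Jan – 1 Jul 1995: 182 days × 94 tonnes/day = 17,108 tonnes at $11.74/tonne → $200,847.92
2 Jul – 31 Dec 1995: 183 days × 94 tonnes/day = 17,202 tonnes at $18.71/tonne → $321,849.42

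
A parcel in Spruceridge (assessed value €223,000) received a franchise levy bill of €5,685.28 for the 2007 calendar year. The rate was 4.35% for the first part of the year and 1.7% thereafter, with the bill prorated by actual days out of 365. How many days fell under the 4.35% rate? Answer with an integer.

Let d = days at the first rate; then 365 − d days at the second rate.
€223,000 × [4.35%·d + 1.7%·(365−d)] / 365 = €5,685.28
Solving gives d = 117, so the new rate took effect on April 28, 2007.

117 days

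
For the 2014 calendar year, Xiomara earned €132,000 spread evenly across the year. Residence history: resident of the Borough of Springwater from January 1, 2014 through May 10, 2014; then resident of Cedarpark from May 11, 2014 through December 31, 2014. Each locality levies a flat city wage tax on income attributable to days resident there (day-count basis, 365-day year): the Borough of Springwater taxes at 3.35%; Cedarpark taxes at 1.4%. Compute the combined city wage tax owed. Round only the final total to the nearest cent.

The Borough of Springwater, January 1 – May 10, 2014: 130 days → €132,000 × 3.35% × 130/365 = €1,574.9589
Cedarpark, May 11 – December 31, 2014: 235 days → €132,000 × 1.4% × 235/365 = €1,189.8082
Total = €2,764.7671

€2,764.77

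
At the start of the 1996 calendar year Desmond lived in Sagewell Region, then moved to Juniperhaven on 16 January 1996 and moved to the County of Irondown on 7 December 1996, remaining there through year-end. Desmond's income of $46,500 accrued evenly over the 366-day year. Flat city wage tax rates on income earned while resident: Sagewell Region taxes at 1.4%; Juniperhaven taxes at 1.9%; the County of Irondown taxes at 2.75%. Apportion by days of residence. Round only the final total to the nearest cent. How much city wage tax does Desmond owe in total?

Sagewell Region, 1 January – 15 January 1996: 15 days → $46,500 × 1.4% × 15/366 = $26.6803
Juniperhaven, 16 January – 6 December 1996: 326 days → $46,500 × 1.9% × 326/366 = $786.9426
The County of Irondown, 7 December – 31 December 1996: 25 days → $46,500 × 2.75% × 25/366 = $87.3463
Total = $900.9693

$900.97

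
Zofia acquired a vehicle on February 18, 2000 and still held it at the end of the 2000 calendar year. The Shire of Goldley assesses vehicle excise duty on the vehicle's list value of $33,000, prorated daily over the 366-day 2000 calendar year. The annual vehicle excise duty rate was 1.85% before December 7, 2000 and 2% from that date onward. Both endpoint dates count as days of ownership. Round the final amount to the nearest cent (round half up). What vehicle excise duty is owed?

$533.82

February 18 – December 6, 2000: 293 days at 1.85% → $33,000 × 1.85% × 293/366 = $488.7336
December 7 – December 31, 2000: 25 days at 2% → $33,000 × 2% × 25/366 = $45.0820
Total = $533.8156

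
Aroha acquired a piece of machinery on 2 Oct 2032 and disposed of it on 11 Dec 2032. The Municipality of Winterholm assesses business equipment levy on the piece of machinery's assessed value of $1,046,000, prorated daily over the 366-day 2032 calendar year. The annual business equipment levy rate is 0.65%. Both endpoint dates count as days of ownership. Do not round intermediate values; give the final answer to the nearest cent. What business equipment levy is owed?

$1,318.93

Days held (2 Oct – 11 Dec 2032): 71 out of 366
Tax = $1,046,000 × 0.65% × 71/366 = $1,318.9317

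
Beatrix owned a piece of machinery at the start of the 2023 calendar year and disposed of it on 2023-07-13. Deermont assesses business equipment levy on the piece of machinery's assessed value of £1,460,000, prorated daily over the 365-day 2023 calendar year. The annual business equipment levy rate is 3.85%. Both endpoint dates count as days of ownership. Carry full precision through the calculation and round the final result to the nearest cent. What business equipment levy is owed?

£29,876.00

Days held (2023-01-01 to 2023-07-13): 194 out of 365
Tax = £1,460,000 × 3.85% × 194/365 = £29,876.0000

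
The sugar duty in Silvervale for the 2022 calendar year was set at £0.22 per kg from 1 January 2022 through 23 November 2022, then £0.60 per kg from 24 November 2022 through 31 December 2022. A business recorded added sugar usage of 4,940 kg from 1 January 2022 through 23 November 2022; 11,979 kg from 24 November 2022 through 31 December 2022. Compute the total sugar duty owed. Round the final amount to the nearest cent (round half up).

1 January – 23 November 2022: 4,940 kg at £0.22/kg → £1,086.80
24 November – 31 December 2022: 11,979 kg at £0.60/kg → £7,187.40

£8,274.20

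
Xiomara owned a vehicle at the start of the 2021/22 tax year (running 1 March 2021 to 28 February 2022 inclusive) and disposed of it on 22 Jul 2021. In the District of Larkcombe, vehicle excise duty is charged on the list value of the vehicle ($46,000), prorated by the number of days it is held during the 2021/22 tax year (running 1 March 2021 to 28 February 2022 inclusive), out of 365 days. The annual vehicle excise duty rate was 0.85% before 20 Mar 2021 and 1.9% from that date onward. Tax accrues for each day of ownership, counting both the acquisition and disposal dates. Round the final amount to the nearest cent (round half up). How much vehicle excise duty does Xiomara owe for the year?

$319.67

1 Mar – 19 Mar 2021: 19 days at 0.85% → $46,000 × 0.85% × 19/365 = $20.3534
20 Mar – 22 Jul 2021: 125 days at 1.9% → $46,000 × 1.9% × 125/365 = $299.3151
Total = $319.6685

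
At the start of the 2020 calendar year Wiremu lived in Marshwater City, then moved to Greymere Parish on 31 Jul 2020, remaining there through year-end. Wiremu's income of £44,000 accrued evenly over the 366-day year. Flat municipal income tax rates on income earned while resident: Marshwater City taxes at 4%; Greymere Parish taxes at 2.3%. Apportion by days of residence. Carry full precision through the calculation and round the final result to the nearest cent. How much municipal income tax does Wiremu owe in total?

£1,445.27

Marshwater City, 1 Jan – 30 Jul 2020: 212 days → £44,000 × 4% × 212/366 = £1,019.4536
Greymere Parish, 31 Jul – 31 Dec 2020: 154 days → £44,000 × 2.3% × 154/366 = £425.8142
Total = £1,445.2678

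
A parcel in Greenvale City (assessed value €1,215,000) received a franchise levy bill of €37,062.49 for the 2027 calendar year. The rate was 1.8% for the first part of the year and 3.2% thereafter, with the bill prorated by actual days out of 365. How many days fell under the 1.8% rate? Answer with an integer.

Let d = days at the first rate; then 365 − d days at the second rate.
€1,215,000 × [1.8%·d + 3.2%·(365−d)] / 365 = €37,062.49
Solving gives d = 39, so the new rate took effect on 9 February 2027.

39 days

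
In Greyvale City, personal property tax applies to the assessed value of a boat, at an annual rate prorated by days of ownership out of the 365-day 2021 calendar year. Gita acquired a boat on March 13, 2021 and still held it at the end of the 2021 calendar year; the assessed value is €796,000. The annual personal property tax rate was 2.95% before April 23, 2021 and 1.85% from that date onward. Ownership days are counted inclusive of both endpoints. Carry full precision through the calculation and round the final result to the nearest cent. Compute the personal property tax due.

€12,845.04

March 13 – April 22, 2021: 41 days at 2.95% → €796,000 × 2.95% × 41/365 = €2,637.7041
April 23 – December 31, 2021: 253 days at 1.85% → €796,000 × 1.85% × 253/365 = €10,207.3370
Total = €12,845.0411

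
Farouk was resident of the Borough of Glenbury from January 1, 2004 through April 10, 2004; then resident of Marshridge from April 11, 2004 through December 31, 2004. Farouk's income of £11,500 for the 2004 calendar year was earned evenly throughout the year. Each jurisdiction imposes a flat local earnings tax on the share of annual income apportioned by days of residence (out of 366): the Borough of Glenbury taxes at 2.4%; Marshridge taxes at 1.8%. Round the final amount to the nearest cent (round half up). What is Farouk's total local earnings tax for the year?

£226.04

The Borough of Glenbury, January 1 – April 10, 2004: 101 days → £11,500 × 2.4% × 101/366 = £76.1639
Marshridge, April 11 – December 31, 2004: 265 days → £11,500 × 1.8% × 265/366 = £149.8770
Total = £226.0410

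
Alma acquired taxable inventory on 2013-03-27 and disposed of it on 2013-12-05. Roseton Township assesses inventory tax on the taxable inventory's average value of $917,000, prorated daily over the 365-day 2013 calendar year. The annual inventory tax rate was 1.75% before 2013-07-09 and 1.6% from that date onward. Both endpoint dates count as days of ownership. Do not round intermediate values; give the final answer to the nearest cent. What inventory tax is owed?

$10,602.03

2013-03-27 to 2013-07-08: 104 days at 1.75% → $917,000 × 1.75% × 104/365 = $4,572.4384
2013-07-09 to 2013-12-05: 150 days at 1.6% → $917,000 × 1.6% × 150/365 = $6,029.5890
Total = $10,602.0274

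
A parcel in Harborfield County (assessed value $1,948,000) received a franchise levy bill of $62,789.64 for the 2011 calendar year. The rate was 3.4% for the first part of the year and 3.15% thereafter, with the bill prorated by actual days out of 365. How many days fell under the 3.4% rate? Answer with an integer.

Let d = days at the first rate; then 365 − d days at the second rate.
$1,948,000 × [3.4%·d + 3.15%·(365−d)] / 365 = $62,789.64
Solving gives d = 107, so the new rate took effect on April 18, 2011.

107 days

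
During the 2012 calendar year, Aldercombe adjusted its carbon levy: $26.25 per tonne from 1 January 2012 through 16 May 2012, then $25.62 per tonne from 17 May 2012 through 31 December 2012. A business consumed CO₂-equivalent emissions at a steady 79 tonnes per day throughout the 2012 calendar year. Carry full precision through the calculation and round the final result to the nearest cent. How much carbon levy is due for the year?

1 January – 16 May 2012: 137 days × 79 tonnes/day = 10,823 tonnes at $26.25/tonne → $284,103.75
17 May – 31 December 2012: 229 days × 79 tonnes/day = 18,091 tonnes at $25.62/tonne → $463,491.42

$747,595.17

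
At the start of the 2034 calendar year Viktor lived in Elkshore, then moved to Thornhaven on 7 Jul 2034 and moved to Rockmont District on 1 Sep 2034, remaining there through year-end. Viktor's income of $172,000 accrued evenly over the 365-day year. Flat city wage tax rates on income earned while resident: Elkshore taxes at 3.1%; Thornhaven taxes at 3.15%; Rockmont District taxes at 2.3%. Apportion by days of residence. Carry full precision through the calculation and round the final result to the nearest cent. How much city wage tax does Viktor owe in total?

Elkshore, 1 Jan – 6 Jul 2034: 187 days → $172,000 × 3.1% × 187/365 = $2,731.7370
Thornhaven, 7 Jul – 31 Aug 2034: 56 days → $172,000 × 3.15% × 56/365 = $831.2548
Rockmont District, 1 Sep – 31 Dec 2034: 122 days → $172,000 × 2.3% × 122/365 = $1,322.2795
Total = $4,885.2712

$4,885.27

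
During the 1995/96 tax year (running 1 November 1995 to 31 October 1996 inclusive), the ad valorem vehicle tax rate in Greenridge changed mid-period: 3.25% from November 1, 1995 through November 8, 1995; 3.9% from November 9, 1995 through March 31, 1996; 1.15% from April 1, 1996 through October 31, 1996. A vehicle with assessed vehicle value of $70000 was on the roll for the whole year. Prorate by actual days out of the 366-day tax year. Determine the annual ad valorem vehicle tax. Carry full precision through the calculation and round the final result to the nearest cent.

$1594.51

November 1 – November 8, 1995: 8 days at 3.25% → $70000 × 3.25% × 8/366 = $49.7268
November 9, 1995 – March 31, 1996: 144 days at 3.9% → $70000 × 3.9% × 144/366 = $1074.0984
April 1 – October 31, 1996: 214 days at 1.15% → $70000 × 1.15% × 214/366 = $470.6831
Total = $1594.5082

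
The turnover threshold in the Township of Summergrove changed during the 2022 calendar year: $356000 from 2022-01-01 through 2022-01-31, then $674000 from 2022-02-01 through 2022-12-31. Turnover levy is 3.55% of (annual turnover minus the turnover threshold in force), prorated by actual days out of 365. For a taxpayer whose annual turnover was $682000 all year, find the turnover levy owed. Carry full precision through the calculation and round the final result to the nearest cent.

$1242.79

2022-01-01 to 2022-01-31: 31 days, exemption $356000 → ($682000 − $356000) × 3.55% × 31/365 = $982.9123
2022-02-01 to 2022-12-31: 334 days, exemption $674000 → ($682000 − $674000) × 3.55% × 334/365 = $259.8795
Total = $1242.7918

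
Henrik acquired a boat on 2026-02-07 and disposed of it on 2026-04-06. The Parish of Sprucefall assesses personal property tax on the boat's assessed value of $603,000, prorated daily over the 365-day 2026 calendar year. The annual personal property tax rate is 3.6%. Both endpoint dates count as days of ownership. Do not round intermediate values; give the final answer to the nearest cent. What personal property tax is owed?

$3,508.96

Days held (2026-02-07 to 2026-04-06): 59 out of 365
Tax = $603,000 × 3.6% × 59/365 = $3,508.9644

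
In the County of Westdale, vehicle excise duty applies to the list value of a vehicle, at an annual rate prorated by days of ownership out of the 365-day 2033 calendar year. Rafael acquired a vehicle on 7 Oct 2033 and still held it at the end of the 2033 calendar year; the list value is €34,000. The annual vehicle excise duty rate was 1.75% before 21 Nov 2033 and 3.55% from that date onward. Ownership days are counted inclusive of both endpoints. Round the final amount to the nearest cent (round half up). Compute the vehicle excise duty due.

€208.94

7 Oct – 20 Nov 2033: 45 days at 1.75% → €34,000 × 1.75% × 45/365 = €73.3562
21 Nov – 31 Dec 2033: 41 days at 3.55% → €34,000 × 3.55% × 41/365 = €135.5808
Total = €208.9370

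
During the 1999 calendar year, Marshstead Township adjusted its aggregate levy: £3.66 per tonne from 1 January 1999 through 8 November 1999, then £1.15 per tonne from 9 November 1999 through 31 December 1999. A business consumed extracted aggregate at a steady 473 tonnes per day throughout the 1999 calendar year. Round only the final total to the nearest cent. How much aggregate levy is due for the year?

1 January – 8 November 1999: 312 days × 473 tonnes/day = 147,576 tonnes at £3.66/tonne → £540128.16
9 November – 31 December 1999: 53 days × 473 tonnes/day = 25,069 tonnes at £1.15/tonne → £28829.35

£568957.51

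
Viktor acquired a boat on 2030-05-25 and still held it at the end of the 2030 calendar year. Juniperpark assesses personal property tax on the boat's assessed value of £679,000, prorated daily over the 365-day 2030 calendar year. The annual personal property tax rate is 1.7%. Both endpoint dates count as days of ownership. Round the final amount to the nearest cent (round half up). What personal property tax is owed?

Days held (2030-05-25 to 2030-12-31): 221 out of 365
Tax = £679,000 × 1.7% × 221/365 = £6,989.0493

£6,989.05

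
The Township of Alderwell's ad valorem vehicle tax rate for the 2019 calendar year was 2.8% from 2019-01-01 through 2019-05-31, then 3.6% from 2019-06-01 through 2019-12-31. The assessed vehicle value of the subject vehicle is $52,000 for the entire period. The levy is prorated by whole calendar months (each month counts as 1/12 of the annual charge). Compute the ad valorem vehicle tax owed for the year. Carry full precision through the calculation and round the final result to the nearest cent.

$1,698.67

2019-01-01 to 2019-05-31: 5 months at 2.8% → $52,000 × 2.8% × 5/12 = $606.6667
2019-06-01 to 2019-12-31: 7 months at 3.6% → $52,000 × 3.6% × 7/12 = $1,092.0000
Total = $1,698.6667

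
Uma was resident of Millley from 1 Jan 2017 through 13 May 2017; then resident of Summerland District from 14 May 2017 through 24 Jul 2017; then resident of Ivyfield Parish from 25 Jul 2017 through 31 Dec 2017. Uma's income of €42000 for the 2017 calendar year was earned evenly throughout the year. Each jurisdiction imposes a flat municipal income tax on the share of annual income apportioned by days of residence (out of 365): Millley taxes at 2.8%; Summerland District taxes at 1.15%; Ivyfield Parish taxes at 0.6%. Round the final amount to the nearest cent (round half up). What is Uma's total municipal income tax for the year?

Millley, 1 Jan – 13 May 2017: 133 days → €42000 × 2.8% × 133/365 = €428.5151
Summerland District, 14 May – 24 Jul 2017: 72 days → €42000 × 1.15% × 72/365 = €95.2767
Ivyfield Parish, 25 Jul – 31 Dec 2017: 160 days → €42000 × 0.6% × 160/365 = €110.4658
Total = €634.2575

€634.26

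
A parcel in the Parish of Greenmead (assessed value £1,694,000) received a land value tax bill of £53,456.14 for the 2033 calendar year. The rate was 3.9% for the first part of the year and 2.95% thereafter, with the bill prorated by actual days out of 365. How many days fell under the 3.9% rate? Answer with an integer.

Let d = days at the first rate; then 365 − d days at the second rate.
£1,694,000 × [3.9%·d + 2.95%·(365−d)] / 365 = £53,456.14
Solving gives d = 79, so the new rate took effect on March 21, 2033.

79 days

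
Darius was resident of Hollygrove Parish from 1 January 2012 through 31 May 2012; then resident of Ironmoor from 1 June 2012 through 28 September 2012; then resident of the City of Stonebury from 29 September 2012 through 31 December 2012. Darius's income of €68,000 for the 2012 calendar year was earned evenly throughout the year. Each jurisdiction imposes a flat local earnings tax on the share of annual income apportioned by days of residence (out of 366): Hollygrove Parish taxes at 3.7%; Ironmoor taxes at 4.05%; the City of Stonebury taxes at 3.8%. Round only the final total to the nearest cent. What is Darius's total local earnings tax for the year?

Hollygrove Parish, 1 January – 31 May 2012: 152 days → €68,000 × 3.7% × 152/366 = €1,044.8962
Ironmoor, 1 June – 28 September 2012: 120 days → €68,000 × 4.05% × 120/366 = €902.9508
The City of Stonebury, 29 September – 31 December 2012: 94 days → €68,000 × 3.8% × 94/366 = €663.6503
Total = €2,611.4973

€2,611.50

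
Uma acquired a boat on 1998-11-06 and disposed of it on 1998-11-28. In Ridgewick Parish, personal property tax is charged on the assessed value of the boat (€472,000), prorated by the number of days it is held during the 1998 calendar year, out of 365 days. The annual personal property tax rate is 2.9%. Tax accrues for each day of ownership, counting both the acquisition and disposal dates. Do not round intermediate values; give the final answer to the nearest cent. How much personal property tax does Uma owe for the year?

Days held (1998-11-06 to 1998-11-28): 23 out of 365
Tax = €472,000 × 2.9% × 23/365 = €862.5315

€862.53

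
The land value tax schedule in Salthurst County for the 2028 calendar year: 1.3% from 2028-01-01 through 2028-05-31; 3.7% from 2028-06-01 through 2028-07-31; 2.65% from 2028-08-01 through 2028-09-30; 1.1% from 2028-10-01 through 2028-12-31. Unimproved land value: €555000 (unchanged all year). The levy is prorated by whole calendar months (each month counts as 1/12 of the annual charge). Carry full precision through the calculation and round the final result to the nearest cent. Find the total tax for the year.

2028-01-01 to 2028-05-31: 5 months at 1.3% → €555000 × 1.3% × 5/12 = €3006.2500
2028-06-01 to 2028-07-31: 2 months at 3.7% → €555000 × 3.7% × 2/12 = €3422.5000
2028-08-01 to 2028-09-30: 2 months at 2.65% → €555000 × 2.65% × 2/12 = €2451.2500
2028-10-01 to 2028-12-31: 3 months at 1.1% → €555000 × 1.1% × 3/12 = €1526.2500
Total = €10406.2500

€10406.25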